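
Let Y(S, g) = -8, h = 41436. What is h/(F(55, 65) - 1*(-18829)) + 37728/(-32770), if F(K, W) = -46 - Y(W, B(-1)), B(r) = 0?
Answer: 324455436/307890535 ≈ 1.0538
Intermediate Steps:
F(K, W) = -38 (F(K, W) = -46 - 1*(-8) = -46 + 8 = -38)
h/(F(55, 65) - 1*(-18829)) + 37728/(-32770) = 41436/(-38 - 1*(-18829)) + 37728/(-32770) = 41436/(-38 + 18829) + 37728*(-1/32770) = 41436/18791 - 18864/16385 = 324455436/307890535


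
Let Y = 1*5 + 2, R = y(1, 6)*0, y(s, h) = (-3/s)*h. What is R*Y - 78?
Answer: -78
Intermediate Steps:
y(s, h) = -3*h/s
R = 0 (R = -3*6/1*0 = -3*6*1*0 = -18*0 = 0)
Y = 7 (Y = 5 + 2 = 7)
R*Y - 78 = 0*7 - 78 = 0 - 78 = -78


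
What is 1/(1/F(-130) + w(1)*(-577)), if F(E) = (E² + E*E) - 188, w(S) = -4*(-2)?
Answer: -33612/155152991 ≈ -0.00021664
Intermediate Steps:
w(S) = 8
F(E) = -188 + 2*E² (F(E) = (E² + E²) - 188 = 2*E² - 188 = -188 + 2*E²)
1/(1/F(-130) + w(1)*(-577)) = 1/(1/(-188 + 2*(-130)²) + 8*(-577)) = 1/(1/(-188 + 2*16900) - 4616) = 1/(1/(-188 + 33800) - 4616) = 1/(1/33612 - 4616) = 1/(-155152991/33612) = -33612/155152991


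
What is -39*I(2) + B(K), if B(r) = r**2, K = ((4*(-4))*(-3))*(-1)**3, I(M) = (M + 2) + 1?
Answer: 2109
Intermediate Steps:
I(M) = 3 + M (I(M) = (2 + M) + 1 = 3 + M)
K = -48 (K = -16*(-3)*(-1) = 48*(-1) = -48)
-39*I(2) + B(K) = -39*(3 + 2) + (-48)**2 = -39*5 + 2304 = -195 + 2304 = 2109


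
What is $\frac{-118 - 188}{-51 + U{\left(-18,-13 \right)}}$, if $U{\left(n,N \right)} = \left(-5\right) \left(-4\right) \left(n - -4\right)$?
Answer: $\frac{306}{331} \approx 0.92447$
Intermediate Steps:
$U{\left(n,N \right)} = 80 + 20 n$ ($U{\left(n,N \right)} = 20 \left(n + 4\right) = 20 \left(4 + n\right) = 80 + 20 n$)
$\frac{-118 - 188}{-51 + U{\left(-18,-13 \right)}} = \frac{-118 - 188}{-51 + \left(80 + 20 \left(-18\right)\right)} = - \frac{306}{-51 + \left(80 - 360\right)} = - \frac{306}{-51 - 280} = - \frac{306}{-331} = \left(-306\right) \left(- \frac{1}{331}\right) = \frac{306}{331}$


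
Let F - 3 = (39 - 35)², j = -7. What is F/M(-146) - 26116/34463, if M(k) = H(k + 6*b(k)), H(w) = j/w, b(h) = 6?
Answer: 71844858/241241 ≈ 297.81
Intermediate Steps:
F = 19 (F = 3 + (39 - 35)² = 3 + 4² = 3 + 16 = 19)
H(w) = -7/w
M(k) = -7/(36 + k) (M(k) = -7/(k + 6*6) = -7/(k + 36) = -7/(36 + k))
F/M(-146) - 26116/34463 = 19/((-7/(36 - 146))) - 26116/34463 = 19/((-7/(-110))) - 26116*1/34463 = 19/((-7*(-1/110))) - 26116/34463 = 19/(7/110) - 26116/34463 = 19*(110/7) - 26116/34463 = 2090/7 - 26116/34463 = 71844858/241241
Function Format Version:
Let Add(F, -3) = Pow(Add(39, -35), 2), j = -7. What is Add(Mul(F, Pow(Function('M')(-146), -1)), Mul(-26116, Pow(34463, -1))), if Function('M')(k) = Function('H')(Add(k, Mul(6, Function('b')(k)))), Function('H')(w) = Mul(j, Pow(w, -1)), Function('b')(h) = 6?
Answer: Rational(71844858, 241241) ≈ 297.81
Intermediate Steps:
F = 19 (F = Add(3, Pow(Add(39, -35), 2)) = Add(3, Pow(4, 2)) = Add(3, 16) = 19)
Function('H')(w) = Mul(-7, Pow(w, -1))
Function('M')(k) = Mul(-7, Pow(Add(36, k), -1)) (Function('M')(k) = Mul(-7, Pow(Add(k, Mul(6, 6)), -1)) = Mul(-7, Pow(Add(k, 36), -1)) = Mul(-7, Pow(Add(36, k), -1)))
Add(Mul(F, Pow(Function('M')(-146), -1)), Mul(-26116, Pow(34463, -1))) = Add(Mul(19, Pow(Mul(-7, Pow(Add(36, -146), -1)), -1)), Mul(-26116, Pow(34463, -1))) = Add(Mul(19, Pow(Mul(-7, Pow(-110, -1)), -1)), Mul(-26116, Rational(1, 34463))) = Add(Mul(19, Pow(Mul(-7, Rational(-1, 110)), -1)), Rational(-26116, 34463)) = Add(Mul(19, Pow(Rational(7, 110), -1)), Rational(-26116, 34463)) = Add(Mul(19, Rational(110, 7)), Rational(-26116, 34463)) = Add(Rational(2090, 7), Rational(-26116, 34463)) = Rational(71844858, 241241)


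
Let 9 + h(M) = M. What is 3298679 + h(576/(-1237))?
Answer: 4080454214/1237 ≈ 3.2987e+6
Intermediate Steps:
h(M) = -9 + M
3298679 + h(576/(-1237)) = 3298679 + (-9 + 576/(-1237)) = 3298679 + (-9 + 576*(-1/1237)) = 3298679 + (-9 - 576/1237) = 3298679 - 11709/1237 = 4080454214/1237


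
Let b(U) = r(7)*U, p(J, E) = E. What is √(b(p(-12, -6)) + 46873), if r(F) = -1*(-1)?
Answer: √46867 ≈ 216.49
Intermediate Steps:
r(F) = 1
b(U) = U (b(U) = 1*U = U)
√(b(p(-12, -6)) + 46873) = √(-6 + 46873) = √46867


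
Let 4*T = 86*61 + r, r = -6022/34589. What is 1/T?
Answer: 34589/45361968 ≈ 0.00076251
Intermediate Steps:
r = -6022/34589 (r = -6022*1/34589 = -6022/34589 ≈ -0.17410)
T = 45361968/34589 (T = (86*61 - 6022/34589)/4 = (5246 - 6022/34589)/4 = (1/4)*(181447872/34589) = 45361968/34589 ≈ 1311.5)
1/T = 1/(45361968/34589) = 34589/45361968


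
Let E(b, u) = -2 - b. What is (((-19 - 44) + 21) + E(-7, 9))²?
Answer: 1369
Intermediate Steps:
(((-19 - 44) + 21) + E(-7, 9))² = (((-19 - 44) + 21) + (-2 - 1*(-7)))² = ((-63 + 21) + (-2 + 7))² = (-42 + 5)² = (-37)² = 1369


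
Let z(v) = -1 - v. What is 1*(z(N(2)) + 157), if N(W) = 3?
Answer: 153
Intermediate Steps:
1*(z(N(2)) + 157) = 1*((-1 - 1*3) + 157) = 1*((-1 - 3) + 157) = 1*(-4 + 157) = 1*153 = 153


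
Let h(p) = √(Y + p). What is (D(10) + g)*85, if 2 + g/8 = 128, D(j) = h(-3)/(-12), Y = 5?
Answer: 85680 - 85*√2/12 ≈ 85670.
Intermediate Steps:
h(p) = √(5 + p)
D(j) = -√2/12 (D(j) = √(5 - 3)/(-12) = √2*(-1/12) = -√2/12)
g = 1008 (g = -16 + 8*128 = -16 + 1024 = 1008)
(D(10) + g)*85 = (-√2/12 + 1008)*85 = (1008 - √2/12)*85 = 85680 - 85*√2/12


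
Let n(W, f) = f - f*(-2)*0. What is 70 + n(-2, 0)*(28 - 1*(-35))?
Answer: 70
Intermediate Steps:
n(W, f) = f (n(W, f) = f - (-2*f)*0 = f - 1*0 = f + 0 = f)
70 + n(-2, 0)*(28 - 1*(-35)) = 70 + 0*(28 - 1*(-35)) = 70 + 0*(28 + 35) = 70 + 0*63 = 70 + 0 = 70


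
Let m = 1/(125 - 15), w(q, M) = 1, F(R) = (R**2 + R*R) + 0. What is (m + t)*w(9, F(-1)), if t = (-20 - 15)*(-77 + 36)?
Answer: 157851/110 ≈ 1435.0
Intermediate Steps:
F(R) = 2*R**2 (F(R) = (R**2 + R**2) + 0 = 2*R**2 + 0 = 2*R**2)
t = 1435 (t = -35*(-41) = 1435)
m = 1/110 ≈ 0.0090909
(m + t)*w(9, F(-1)) = (1/110 + 1435)*1 = (157851/110)*1 = 157851/110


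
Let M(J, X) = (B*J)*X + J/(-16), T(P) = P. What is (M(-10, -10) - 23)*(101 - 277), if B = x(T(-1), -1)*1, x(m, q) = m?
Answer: 21538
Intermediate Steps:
B = -1 (B = -1*1 = -1)
M(J, X) = -J/16 - J*X (M(J, X) = (-J)*X + J/(-16) = -J*X + J*(-1/16) = -J*X - J/16 = -J/16 - J*X)
(M(-10, -10) - 23)*(101 - 277) = (-1*(-10)*(1/16 - 10) - 23)*(101 - 277) = (-1*(-10)*(-159/16) - 23)*(-176) = (-795/8 - 23)*(-176) = -979/8*(-176) = 21538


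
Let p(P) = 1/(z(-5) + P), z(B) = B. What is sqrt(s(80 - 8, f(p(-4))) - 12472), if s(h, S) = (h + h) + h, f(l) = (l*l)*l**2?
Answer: 4*I*sqrt(766) ≈ 110.71*I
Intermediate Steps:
p(P) = 1/(-5 + P)
f(l) = l**4 (f(l) = l**2*l**2 = l**4)
s(h, S) = 3*h (s(h, S) = 2*h + h = 3*h)
sqrt(s(80 - 8, f(p(-4))) - 12472) = sqrt(3*(80 - 8) - 12472) = sqrt(3*72 - 12472) = sqrt(216 - 12472) = sqrt(-12256) = 4*I*sqrt(766)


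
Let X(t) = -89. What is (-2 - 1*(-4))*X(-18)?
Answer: -178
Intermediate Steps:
(-2 - 1*(-4))*X(-18) = (-2 - 1*(-4))*(-89) = (-2 + 4)*(-89) = 2*(-89) = -178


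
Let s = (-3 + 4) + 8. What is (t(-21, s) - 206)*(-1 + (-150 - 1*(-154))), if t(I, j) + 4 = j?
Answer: -603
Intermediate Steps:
s = 9 (s = 1 + 8 = 9)
t(I, j) = -4 + j
(t(-21, s) - 206)*(-1 + (-150 - 1*(-154))) = ((-4 + 9) - 206)*(-1 + (-150 - 1*(-154))) = (5 - 206)*(-1 + (-150 + 154)) = -201*(-1 + 4) = -201*3 = -603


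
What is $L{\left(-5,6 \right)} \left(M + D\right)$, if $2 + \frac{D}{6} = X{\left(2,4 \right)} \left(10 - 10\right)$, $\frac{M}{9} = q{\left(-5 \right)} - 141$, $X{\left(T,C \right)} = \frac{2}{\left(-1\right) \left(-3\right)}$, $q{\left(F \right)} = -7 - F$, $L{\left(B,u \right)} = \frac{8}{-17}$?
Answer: $\frac{10392}{17} \approx 611.29$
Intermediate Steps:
$L{\left(B,u \right)} = - \frac{8}{17}$ ($L{\left(B,u \right)} = 8 \left(- \frac{1}{17}\right) = - \frac{8}{17}$)
$X{\left(T,C \right)} = \frac{2}{3}$
$M = -1287$ ($M = 9 \left(\left(-7 - -5\right) - 141\right) = 9 \left(\left(-7 + 5\right) - 141\right) = 9 \left(-2 - 141\right) = 9 \left(-143\right) = -1287$)
$D = -12$ ($D = -12 + 6 \frac{2 \left(10 - 10\right)}{3} = -12 + 6 \cdot \frac{2}{3} \cdot 0 = -12 + 6 \cdot 0 = -12 + 0 = -12$)
$L{\left(-5,6 \right)} \left(M + D\right) = - \frac{8 \left(-1287 - 12\right)}{17} = \left(- \frac{8}{17}\right) \left(-1299\right) = \frac{10392}{17}$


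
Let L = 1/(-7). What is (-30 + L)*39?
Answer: -8229/7 ≈ -1175.6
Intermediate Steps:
L = -1/7 ≈ -0.14286
(-30 + L)*39 = (-30 - 1/7)*39 = -211/7*39 = -8229/7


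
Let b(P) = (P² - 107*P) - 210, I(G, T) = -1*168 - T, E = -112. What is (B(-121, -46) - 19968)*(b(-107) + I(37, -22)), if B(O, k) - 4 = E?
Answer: -452553192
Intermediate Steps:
I(G, T) = -168 - T
B(O, k) = -108 (B(O, k) = 4 - 112 = -108)
b(P) = -210 + P² - 107*P
(B(-121, -46) - 19968)*(b(-107) + I(37, -22)) = (-108 - 19968)*((-210 + (-107)² - 107*(-107)) + (-168 - 1*(-22))) = -20076*((-210 + 11449 + 11449) + (-168 + 22)) = -20076*(22688 - 146) = -20076*22542 = -452553192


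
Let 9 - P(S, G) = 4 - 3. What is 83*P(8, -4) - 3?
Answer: 661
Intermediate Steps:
P(S, G) = 8 (P(S, G) = 9 - (4 - 3) = 9 - 1*1 = 9 - 1 = 8)
83*P(8, -4) - 3 = 83*8 - 3 = 664 - 3 = 661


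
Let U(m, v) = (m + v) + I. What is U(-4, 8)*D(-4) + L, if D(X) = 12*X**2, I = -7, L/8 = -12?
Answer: -672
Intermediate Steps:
L = -96 (L = 8*(-12) = -96)
U(m, v) = -7 + m + v (U(m, v) = (m + v) - 7 = -7 + m + v)
U(-4, 8)*D(-4) + L = (-7 - 4 + 8)*(12*(-4)**2) - 96 = -36*16 - 96 = -3*192 - 96 = -576 - 96 = -672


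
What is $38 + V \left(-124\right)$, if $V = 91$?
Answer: $-11246$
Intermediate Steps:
$38 + V \left(-124\right) = 38 + 91 \left(-124\right) = 38 - 11284 = -11246$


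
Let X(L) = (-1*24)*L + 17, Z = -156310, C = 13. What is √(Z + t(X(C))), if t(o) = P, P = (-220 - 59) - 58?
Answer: I*√156647 ≈ 395.79*I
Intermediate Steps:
X(L) = 17 - 24*L (X(L) = -24*L + 17 = 17 - 24*L)
P = -337 (P = -279 - 58 = -337)
t(o) = -337
√(Z + t(X(C))) = √(-156310 - 337) = √(-156647) = I*√156647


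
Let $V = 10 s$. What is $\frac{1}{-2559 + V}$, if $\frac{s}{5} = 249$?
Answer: $\frac{1}{9891} \approx 0.0001011$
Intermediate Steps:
$s = 1245$ ($s = 5 \cdot 249 = 1245$)
$V = 12450$ ($V = 10 \cdot 1245 = 12450$)
$\frac{1}{-2559 + V} = \frac{1}{-2559 + 12450} = \frac{1}{9891}$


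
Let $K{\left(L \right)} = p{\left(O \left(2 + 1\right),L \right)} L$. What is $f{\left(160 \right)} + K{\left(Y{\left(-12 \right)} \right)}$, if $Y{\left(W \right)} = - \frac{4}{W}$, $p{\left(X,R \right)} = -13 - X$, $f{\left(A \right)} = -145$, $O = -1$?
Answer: $- \frac{445}{3} \approx -148.33$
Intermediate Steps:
$K{\left(L \right)} = - 10 L$ ($K{\left(L \right)} = \left(-13 - - (2 + 1)\right) L = \left(-13 - \left(-1\right) 3\right) L = \left(-13 - -3\right) L = \left(-13 + 3\right) L = - 10 L$)
$f{\left(160 \right)} + K{\left(Y{\left(-12 \right)} \right)} = -145 - 10 \left(- \frac{4}{-12}\right) = -145 - 10 \left(\left(-4\right) \left(- \frac{1}{12}\right)\right) = -145 - \frac{10}{3} = - \frac{445}{3}$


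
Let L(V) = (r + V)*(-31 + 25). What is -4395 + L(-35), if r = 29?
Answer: -4359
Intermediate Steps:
L(V) = -174 - 6*V (L(V) = (29 + V)*(-31 + 25) = (29 + V)*(-6) = -174 - 6*V)
-4395 + L(-35) = -4395 + (-174 - 6*(-35)) = -4395 + (-174 + 210) = -4395 + 36 = -4359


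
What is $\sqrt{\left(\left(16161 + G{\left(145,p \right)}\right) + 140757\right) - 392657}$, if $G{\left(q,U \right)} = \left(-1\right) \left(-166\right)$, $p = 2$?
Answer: $i \sqrt{235573} \approx 485.36 i$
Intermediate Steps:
$G{\left(q,U \right)} = 166$
$\sqrt{\left(\left(16161 + G{\left(145,p \right)}\right) + 140757\right) - 392657} = \sqrt{\left(\left(16161 + 166\right) + 140757\right) - 392657} = \sqrt{\left(16327 + 140757\right) - 392657} = \sqrt{157084 - 392657} = \sqrt{-235573} = i \sqrt{235573}$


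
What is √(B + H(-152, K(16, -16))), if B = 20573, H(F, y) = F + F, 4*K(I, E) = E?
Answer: √20269 ≈ 142.37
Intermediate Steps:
K(I, E) = E/4
H(F, y) = 2*F
√(B + H(-152, K(16, -16))) = √(20573 + 2*(-152)) = √(20573 - 304) = √20269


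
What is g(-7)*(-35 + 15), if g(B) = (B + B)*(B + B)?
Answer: -3920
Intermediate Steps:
g(B) = 4*B² (g(B) = (2*B)*(2*B) = 4*B²)
g(-7)*(-35 + 15) = (4*(-7)²)*(-35 + 15) = (4*49)*(-20) = 196*(-20) = -3920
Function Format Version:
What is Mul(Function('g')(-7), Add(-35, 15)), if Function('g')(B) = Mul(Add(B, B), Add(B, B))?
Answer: -3920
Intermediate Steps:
Function('g')(B) = Mul(4, Pow(B, 2)) (Function('g')(B) = Mul(Mul(2, B), Mul(2, B)) = Mul(4, Pow(B, 2)))
Mul(Function('g')(-7), Add(-35, 15)) = Mul(Mul(4, Pow(-7, 2)), Add(-35, 15)) = Mul(Mul(4, 49), -20) = Mul(196, -20) = -3920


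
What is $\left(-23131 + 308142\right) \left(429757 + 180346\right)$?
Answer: $173886066133$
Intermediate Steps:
$\left(-23131 + 308142\right) \left(429757 + 180346\right) = 285011 \cdot 610103 = 173886066133$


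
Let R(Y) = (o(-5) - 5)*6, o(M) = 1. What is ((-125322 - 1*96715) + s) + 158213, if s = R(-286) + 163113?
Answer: 99265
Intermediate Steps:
R(Y) = -24 (R(Y) = (1 - 5)*6 = -4*6 = -24)
s = 163089 (s = -24 + 163113 = 163089)
((-125322 - 1*96715) + s) + 158213 = ((-125322 - 1*96715) + 163089) + 158213 = ((-125322 - 96715) + 163089) + 158213 = (-222037 + 163089) + 158213 = -58948 + 158213 = 99265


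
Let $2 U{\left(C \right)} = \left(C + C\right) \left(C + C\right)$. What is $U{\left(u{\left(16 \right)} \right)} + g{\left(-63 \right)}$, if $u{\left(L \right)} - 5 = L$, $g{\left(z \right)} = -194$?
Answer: $688$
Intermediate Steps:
$u{\left(L \right)} = 5 + L$
$U{\left(C \right)} = 2 C^{2}$ ($U{\left(C \right)} = \frac{\left(C + C\right) \left(C + C\right)}{2} = \frac{2 C 2 C}{2} = \frac{4 C^{2}}{2} = 2 C^{2}$)
$U{\left(u{\left(16 \right)} \right)} + g{\left(-63 \right)} = 2 \left(5 + 16\right)^{2} - 194 = 2 \cdot 21^{2} - 194 = 2 \cdot 441 - 194 = 882 - 194 = 688$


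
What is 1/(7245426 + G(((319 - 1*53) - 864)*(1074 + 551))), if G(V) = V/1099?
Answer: 1099/7961751424 ≈ 1.3803e-7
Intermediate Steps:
G(V) = V/1099
1/(7245426 + G(((319 - 1*53) - 864)*(1074 + 551))) = 1/(7245426 + (((319 - 1*53) - 864)*(1074 + 551))/1099) = 1/(7245426 + (((319 - 53) - 864)*1625)/1099) = 1/(7245426 + ((266 - 864)*1625)/1099) = 1/(7245426 + (-598*1625)/1099) = 1/(7245426 + (1/1099)*(-971750)) = 1/(7245426 - 971750/1099) = 1/(7961751424/1099) = 1099/7961751424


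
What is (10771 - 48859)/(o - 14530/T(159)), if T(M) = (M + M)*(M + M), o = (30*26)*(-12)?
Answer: 1925805456/473267585 ≈ 4.0692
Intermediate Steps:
o = -9360 (o = 780*(-12) = -9360)
T(M) = 4*M² (T(M) = (2*M)*(2*M) = 4*M²)
(10771 - 48859)/(o - 14530/T(159)) = (10771 - 48859)/(-9360 - 14530/(4*159²)) = -38088/(-9360 - 14530/(4*25281)) = -38088/(-9360 - 14530/101124) = -38088/(-9360 - 14530*1/101124) = -38088/(-9360 - 7265/50562) = -38088/(-473267585/50562) = -38088*(-50562/473267585) = 1925805456/473267585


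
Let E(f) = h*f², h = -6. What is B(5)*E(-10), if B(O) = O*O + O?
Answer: -18000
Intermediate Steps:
B(O) = O + O² (B(O) = O² + O = O + O²)
E(f) = -6*f²
B(5)*E(-10) = (5*(1 + 5))*(-6*(-10)²) = (5*6)*(-6*100) = 30*(-600) = -18000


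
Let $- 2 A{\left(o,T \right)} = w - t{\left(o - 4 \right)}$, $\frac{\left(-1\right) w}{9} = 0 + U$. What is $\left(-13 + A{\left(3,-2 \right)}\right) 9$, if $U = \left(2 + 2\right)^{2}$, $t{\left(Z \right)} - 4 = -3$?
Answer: $\frac{1071}{2} \approx 535.5$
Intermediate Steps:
$t{\left(Z \right)} = 1$ ($t{\left(Z \right)} = 4 - 3 = 1$)
$U = 16$ ($U = 4^{2} = 16$)
$w = -144$ ($w = - 9 \left(0 + 16\right) = \left(-9\right) 16 = -144$)
$A{\left(o,T \right)} = \frac{145}{2}$ ($A{\left(o,T \right)} = - \frac{-144 - 1}{2} = \left(- \frac{1}{2}\right) \left(-145\right) = \frac{145}{2}$)
$\left(-13 + A{\left(3,-2 \right)}\right) 9 = \left(-13 + \frac{145}{2}\right) 9 = \frac{119}{2} \cdot 9 = \frac{1071}{2}$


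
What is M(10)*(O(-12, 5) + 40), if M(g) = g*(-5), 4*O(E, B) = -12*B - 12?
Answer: -1100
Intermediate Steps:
O(E, B) = -3 - 3*B (O(E, B) = (-12*B - 12)/4 = (-12 - 12*B)/4 = -3 - 3*B)
M(g) = -5*g
M(10)*(O(-12, 5) + 40) = (-5*10)*((-3 - 3*5) + 40) = -50*((-3 - 15) + 40) = -50*(-18 + 40) = -50*22 = -1100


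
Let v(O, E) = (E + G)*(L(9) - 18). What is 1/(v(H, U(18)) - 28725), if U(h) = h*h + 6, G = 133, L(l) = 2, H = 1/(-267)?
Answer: -1/36133 ≈ -2.7676e-5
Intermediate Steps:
H = -1/267 ≈ -0.0037453
U(h) = 6 + h² (U(h) = h² + 6 = 6 + h²)
v(O, E) = -2128 - 16*E (v(O, E) = (E + 133)*(2 - 18) = (133 + E)*(-16) = -2128 - 16*E)
1/(v(H, U(18)) - 28725) = 1/((-2128 - 16*(6 + 18²)) - 28725) = 1/((-2128 - 16*(6 + 324)) - 28725) = 1/((-2128 - 16*330) - 28725) = 1/((-2128 - 5280) - 28725) = 1/(-7408 - 28725) = 1/(-36133) = -1/36133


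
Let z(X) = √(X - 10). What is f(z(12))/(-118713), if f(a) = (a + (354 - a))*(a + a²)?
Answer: -236/39571 - 118*√2/39571 ≈ -0.010181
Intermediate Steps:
z(X) = √(-10 + X)
f(a) = 354*a + 354*a² (f(a) = 354*(a + a²) = 354*a + 354*a²)
f(z(12))/(-118713) = (354*√(-10 + 12)*(1 + √(-10 + 12)))/(-118713) = (354*√2*(1 + √2))*(-1/118713) = -118*√2*(1 + √2)/39571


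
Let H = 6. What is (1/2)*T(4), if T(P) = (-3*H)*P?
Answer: -36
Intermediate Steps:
T(P) = -18*P (T(P) = (-3*6)*P = -18*P)
(1/2)*T(4) = (1/2)*(-18*4) = (1*(½))*(-72) = (½)*(-72) = -36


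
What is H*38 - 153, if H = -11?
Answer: -571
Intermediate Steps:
H*38 - 153 = -11*38 - 153 = -418 - 153 = -571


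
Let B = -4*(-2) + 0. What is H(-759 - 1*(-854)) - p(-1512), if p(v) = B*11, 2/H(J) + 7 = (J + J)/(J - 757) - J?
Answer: -2980078/33857 ≈ -88.020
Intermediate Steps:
B = 8 (B = 8 + 0 = 8)
H(J) = 2/(-7 - J + 2*J/(-757 + J)) (H(J) = 2/(-7 + ((J + J)/(J - 757) - J)) = 2/(-7 + ((2*J)/(-757 + J) - J)) = 2/(-7 + (2*J/(-757 + J) - J)) = 2/(-7 + (-J + 2*J/(-757 + J))) = 2/(-7 - J + 2*J/(-757 + J)))
p(v) = 88 (p(v) = 8*11 = 88)
H(-759 - 1*(-854)) - p(-1512) = 2*(-757 + (-759 - 1*(-854)))/(5299 - (-759 - 1*(-854))² + 752*(-759 - 1*(-854))) - 1*88 = 2*(-757 + (-759 + 854))/(5299 - (-759 + 854)² + 752*(-759 + 854)) - 88 = 2*(-757 + 95)/(5299 - 1*95² + 752*95) - 88 = 2*(-662)/(5299 - 1*9025 + 71440) - 88 = 2*(-662)/(5299 - 9025 + 71440) - 88 = 2*(-662)/67714 - 88 = 2*(1/67714)*(-662) - 88 = -662/33857 - 88 = -2980078/33857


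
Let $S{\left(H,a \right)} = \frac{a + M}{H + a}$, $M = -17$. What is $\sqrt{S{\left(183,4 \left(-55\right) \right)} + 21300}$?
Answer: $\frac{3 \sqrt{3240941}}{37} \approx 145.97$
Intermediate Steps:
$S{\left(H,a \right)} = \frac{-17 + a}{H + a}$ ($S{\left(H,a \right)} = \frac{a - 17}{H + a} = \frac{-17 + a}{H + a}$)
$\sqrt{S{\left(183,4 \left(-55\right) \right)} + 21300} = \sqrt{\frac{-17 + 4 \left(-55\right)}{183 + 4 \left(-55\right)} + 21300} = \sqrt{\frac{-17 - 220}{183 - 220} + 21300} = \sqrt{\frac{1}{-37} \left(-237\right) + 21300} = \sqrt{\left(- \frac{1}{37}\right) \left(-237\right) + 21300} = \sqrt{\frac{237}{37} + 21300} = \sqrt{\frac{788337}{37}} = \frac{3 \sqrt{3240941}}{37}$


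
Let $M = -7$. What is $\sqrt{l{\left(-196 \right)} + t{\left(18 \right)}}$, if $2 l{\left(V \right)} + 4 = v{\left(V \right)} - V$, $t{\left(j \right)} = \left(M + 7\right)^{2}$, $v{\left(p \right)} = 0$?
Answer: $4 \sqrt{6} \approx 9.798$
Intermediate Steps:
$t{\left(j \right)} = 0$ ($t{\left(j \right)} = \left(-7 + 7\right)^{2} = 0^{2} = 0$)
$l{\left(V \right)} = -2 - \frac{V}{2}$ ($l{\left(V \right)} = -2 + \frac{0 - V}{2} = -2 + \frac{\left(-1\right) V}{2} = -2 - \frac{V}{2}$)
$\sqrt{l{\left(-196 \right)} + t{\left(18 \right)}} = \sqrt{\left(-2 - -98\right) + 0} = \sqrt{\left(-2 + 98\right) + 0} = \sqrt{96 + 0} = \sqrt{96} = 4 \sqrt{6}$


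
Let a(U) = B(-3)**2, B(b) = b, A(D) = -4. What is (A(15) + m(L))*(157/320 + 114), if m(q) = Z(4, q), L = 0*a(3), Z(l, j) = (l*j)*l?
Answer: -36637/80 ≈ -457.96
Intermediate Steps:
a(U) = 9 (a(U) = (-3)**2 = 9)
Z(l, j) = j*l**2 (Z(l, j) = (j*l)*l = j*l**2)
L = 0 (L = 0*9 = 0)
m(q) = 16*q (m(q) = q*4**2 = q*16 = 16*q)
(A(15) + m(L))*(157/320 + 114) = (-4 + 16*0)*(157/320 + 114) = (-4 + 0)*(157*(1/320) + 114) = -4*(157/320 + 114) = -4*36637/320 = -36637/80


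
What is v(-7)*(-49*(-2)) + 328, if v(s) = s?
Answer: -358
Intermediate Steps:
v(-7)*(-49*(-2)) + 328 = -(-343)*(-2) + 328 = -7*98 + 328 = -686 + 328 = -358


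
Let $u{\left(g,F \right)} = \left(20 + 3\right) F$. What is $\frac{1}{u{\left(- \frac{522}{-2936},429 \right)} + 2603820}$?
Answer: $\frac{1}{2613687} \approx 3.826 \cdot 10^{-7}$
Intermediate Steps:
$u{\left(g,F \right)} = 23 F$
$\frac{1}{u{\left(- \frac{522}{-2936},429 \right)} + 2603820} = \frac{1}{23 \cdot 429 + 2603820} = \frac{1}{9867 + 2603820} = \frac{1}{2613687}$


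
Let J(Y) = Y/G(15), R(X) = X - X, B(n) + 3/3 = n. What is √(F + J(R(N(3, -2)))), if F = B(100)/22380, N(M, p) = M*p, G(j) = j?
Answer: √61545/3730 ≈ 0.066510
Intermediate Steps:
B(n) = -1 + n
R(X) = 0
J(Y) = Y/15
F = 33/7460 (F = (-1 + 100)/22380 = 99*(1/22380) = 33/7460 ≈ 0.0044236)
√(F + J(R(N(3, -2)))) = √(33/7460 + (1/15)*0) = √(33/7460 + 0) = √(33/7460) = √61545/3730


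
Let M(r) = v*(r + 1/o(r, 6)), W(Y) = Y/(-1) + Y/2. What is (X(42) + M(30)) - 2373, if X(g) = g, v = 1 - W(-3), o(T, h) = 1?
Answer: -4693/2 ≈ -2346.5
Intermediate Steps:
W(Y) = -Y/2 (W(Y) = Y*(-1) + Y*(½) = -Y + Y/2 = -Y/2)
v = -½ (v = 1 - (-1)*(-3)/2 = 1 - 1*3/2 = 1 - 3/2 = -½ ≈ -0.50000)
M(r) = -½ - r/2 (M(r) = -(r + 1/1)/2 = -(r + 1)/2 = -(1 + r)/2 = -½ - r/2)
(X(42) + M(30)) - 2373 = (42 + (-½ - ½*30)) - 2373 = (42 + (-½ - 15)) - 2373 = (42 - 31/2) - 2373 = 53/2 - 2373 = -4693/2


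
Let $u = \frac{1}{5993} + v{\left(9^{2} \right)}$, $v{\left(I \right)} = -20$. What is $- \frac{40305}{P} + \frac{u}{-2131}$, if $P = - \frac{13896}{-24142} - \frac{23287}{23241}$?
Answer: $\frac{144405839828747078796}{1527663015208447} \approx 94527.0$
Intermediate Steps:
$u = - \frac{119859}{5993}$ ($u = \frac{1}{5993} - 20 = - \frac{119859}{5993} \approx -20.0$)
$P = - \frac{119618909}{280542111}$ ($P = \left(-13896\right) \left(- \frac{1}{24142}\right) - \frac{23287}{23241} = \frac{6948}{12071} - \frac{23287}{23241} = - \frac{119618909}{280542111} \approx -0.42638$)
$- \frac{40305}{P} + \frac{u}{-2131} = - \frac{40305}{- \frac{119618909}{280542111}} - \frac{119859}{5993 \left(-2131\right)} = \left(-40305\right) \left(- \frac{280542111}{119618909}\right) - - \frac{119859}{12771083} = \frac{11307249783855}{119618909} + \frac{119859}{12771083} = \frac{144405839828747078796}{1527663015208447}$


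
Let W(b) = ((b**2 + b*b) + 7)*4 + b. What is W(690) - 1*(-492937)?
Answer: 4302455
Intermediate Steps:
W(b) = 28 + b + 8*b**2 (W(b) = ((b**2 + b**2) + 7)*4 + b = (2*b**2 + 7)*4 + b = (7 + 2*b**2)*4 + b = (28 + 8*b**2) + b = 28 + b + 8*b**2)
W(690) - 1*(-492937) = (28 + 690 + 8*690**2) - 1*(-492937) = (28 + 690 + 8*476100) + 492937 = (28 + 690 + 3808800) + 492937 = 3809518 + 492937 = 4302455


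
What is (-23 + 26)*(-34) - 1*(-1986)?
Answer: 1884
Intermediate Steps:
(-23 + 26)*(-34) - 1*(-1986) = 3*(-34) + 1986 = -102 + 1986 = 1884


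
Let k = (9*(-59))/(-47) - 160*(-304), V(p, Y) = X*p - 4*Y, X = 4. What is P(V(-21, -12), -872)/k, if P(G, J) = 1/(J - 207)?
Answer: -47/2467253269 ≈ -1.9050e-8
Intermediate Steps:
V(p, Y) = -4*Y + 4*p (V(p, Y) = 4*p - 4*Y = -4*Y + 4*p)
P(G, J) = 1/(-207 + J)
k = 2286611/47 (k = -531*(-1/47) + 48640 = 531/47 + 48640 = 2286611/47 ≈ 48651.)
P(V(-21, -12), -872)/k = 1/((-207 - 872)*(2286611/47)) = (47/2286611)/(-1079) = -1/1079*47/2286611 = -47/2467253269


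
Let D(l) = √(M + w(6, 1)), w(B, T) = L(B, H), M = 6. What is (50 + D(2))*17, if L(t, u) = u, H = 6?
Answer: 850 + 34*√3 ≈ 908.89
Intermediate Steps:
w(B, T) = 6
D(l) = 2*√3 (D(l) = √(6 + 6) = √12 = 2*√3)
(50 + D(2))*17 = (50 + 2*√3)*17 = 850 + 34*√3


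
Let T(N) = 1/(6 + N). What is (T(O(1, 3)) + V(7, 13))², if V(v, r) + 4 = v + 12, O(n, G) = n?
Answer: 11236/49 ≈ 229.31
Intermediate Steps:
V(v, r) = 8 + v (V(v, r) = -4 + (v + 12) = -4 + (12 + v) = 8 + v)
(T(O(1, 3)) + V(7, 13))² = (1/(6 + 1) + (8 + 7))² = (1/7 + 15)² = (⅐ + 15)² = (106/7)² = 11236/49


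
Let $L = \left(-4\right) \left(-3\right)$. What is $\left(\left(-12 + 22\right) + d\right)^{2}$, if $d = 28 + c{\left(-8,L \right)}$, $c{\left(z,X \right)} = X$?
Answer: $2500$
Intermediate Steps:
$L = 12$
$d = 40$ ($d = 28 + 12 = 40$)
$\left(\left(-12 + 22\right) + d\right)^{2} = \left(\left(-12 + 22\right) + 40\right)^{2} = \left(10 + 40\right)^{2} = 50^{2} = 2500$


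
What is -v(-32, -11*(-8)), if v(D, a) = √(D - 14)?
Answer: -I*√46 ≈ -6.7823*I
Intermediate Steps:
v(D, a) = √(-14 + D)
-v(-32, -11*(-8)) = -√(-14 - 32) = -√(-46) = -I*√46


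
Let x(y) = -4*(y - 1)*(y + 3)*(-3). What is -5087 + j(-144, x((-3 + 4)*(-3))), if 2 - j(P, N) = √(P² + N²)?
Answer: -5229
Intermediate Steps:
x(y) = 12*(-1 + y)*(3 + y) (x(y) = -4*(-1 + y)*(3 + y)*(-3) = 12*(-1 + y)*(3 + y))
j(P, N) = 2 - √(N² + P²) (j(P, N) = 2 - √(P² + N²) = 2 - √(N² + P²))
-5087 + j(-144, x((-3 + 4)*(-3))) = -5087 + (2 - √((-36 + 12*((-3 + 4)*(-3))² + 24*((-3 + 4)*(-3)))² + (-144)²)) = -5087 + (2 - √((-36 + 12*(1*(-3))² + 24*(1*(-3)))² + 20736)) = -5087 + (2 - √((-36 + 12*(-3)² + 24*(-3))² + 20736)) = -5087 + (2 - √((-36 + 12*9 - 72)² + 20736)) = -5087 + (2 - √((-36 + 108 - 72)² + 20736)) = -5087 + (2 - √(0² + 20736)) = -5087 + (2 - √(0 + 20736)) = -5087 + (2 - √20736) = -5087 + (2 - 1*144) = -5087 + (2 - 144) = -5087 - 142 = -5229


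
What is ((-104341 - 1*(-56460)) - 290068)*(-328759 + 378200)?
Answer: -16708536509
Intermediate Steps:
((-104341 - 1*(-56460)) - 290068)*(-328759 + 378200) = ((-104341 + 56460) - 290068)*49441 = (-47881 - 290068)*49441 = -337949*49441 = -16708536509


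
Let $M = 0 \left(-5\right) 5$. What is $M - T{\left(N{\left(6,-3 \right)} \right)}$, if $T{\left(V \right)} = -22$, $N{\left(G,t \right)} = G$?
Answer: $22$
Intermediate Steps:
$M = 0$ ($M = 0 \cdot 5 = 0$)
$M - T{\left(N{\left(6,-3 \right)} \right)} = 0 - -22 = 0 + 22 = 22$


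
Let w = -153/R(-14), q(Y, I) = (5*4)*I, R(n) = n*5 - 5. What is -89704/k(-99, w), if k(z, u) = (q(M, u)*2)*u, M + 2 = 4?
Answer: -1401625/2601 ≈ -538.88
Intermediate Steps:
M = 2 (M = -2 + 4 = 2)
R(n) = -5 + 5*n (R(n) = 5*n - 5 = -5 + 5*n)
q(Y, I) = 20*I
w = 51/25 (w = -153/(-5 + 5*(-14)) = -153/(-5 - 70) = -153/(-75) = -153*(-1/75) = 51/25 ≈ 2.0400)
k(z, u) = 40*u² (k(z, u) = ((20*u)*2)*u = (40*u)*u = 40*u²)
-89704/k(-99, w) = -89704/(40*(51/25)²) = -89704/(40*(2601/625)) = -89704/20808/125 = -89704*125/20808 = -1401625/2601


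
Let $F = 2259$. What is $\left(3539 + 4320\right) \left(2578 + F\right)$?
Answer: $38013983$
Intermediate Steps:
$\left(3539 + 4320\right) \left(2578 + F\right) = \left(3539 + 4320\right) \left(2578 + 2259\right) = 7859 \cdot 4837 = 38013983$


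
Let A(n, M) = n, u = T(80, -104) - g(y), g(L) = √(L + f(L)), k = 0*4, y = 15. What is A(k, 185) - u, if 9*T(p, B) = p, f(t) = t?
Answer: -80/9 + √30 ≈ -3.4117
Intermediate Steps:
T(p, B) = p/9
k = 0
g(L) = √2*√L (g(L) = √(L + L) = √(2*L) = √2*√L)
u = 80/9 - √30 (u = (⅑)*80 - √2*√15 = 80/9 - √30 ≈ 3.4117)
A(k, 185) - u = 0 - (80/9 - √30) = 0 + (-80/9 + √30) = -80/9 + √30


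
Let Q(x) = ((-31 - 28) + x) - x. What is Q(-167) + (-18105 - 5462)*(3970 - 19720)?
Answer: 371180191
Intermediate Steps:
Q(x) = -59 (Q(x) = (-59 + x) - x = -59)
Q(-167) + (-18105 - 5462)*(3970 - 19720) = -59 + (-18105 - 5462)*(3970 - 19720) = -59 - 23567*(-15750) = -59 + 371180250 = 371180191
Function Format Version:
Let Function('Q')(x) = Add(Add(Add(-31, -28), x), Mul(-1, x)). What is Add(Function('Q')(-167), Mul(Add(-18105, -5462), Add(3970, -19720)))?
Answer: 371180191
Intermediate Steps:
Function('Q')(x) = -59 (Function('Q')(x) = Add(Add(-59, x), Mul(-1, x)) = -59)
Add(Function('Q')(-167), Mul(Add(-18105, -5462), Add(3970, -19720))) = Add(-59, Mul(Add(-18105, -5462), Add(3970, -19720))) = Add(-59, Mul(-23567, -15750)) = Add(-59, 371180250) = 371180191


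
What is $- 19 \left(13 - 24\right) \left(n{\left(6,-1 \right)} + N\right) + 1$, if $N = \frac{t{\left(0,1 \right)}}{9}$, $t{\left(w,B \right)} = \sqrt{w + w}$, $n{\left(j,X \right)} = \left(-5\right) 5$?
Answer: $-5224$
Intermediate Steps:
$n{\left(j,X \right)} = -25$
$t{\left(w,B \right)} = \sqrt{2} \sqrt{w}$ ($t{\left(w,B \right)} = \sqrt{2 w} = \sqrt{2} \sqrt{w}$)
$N = 0$ ($N = \frac{\sqrt{2} \sqrt{0}}{9} = \sqrt{2} \cdot 0 \cdot \frac{1}{9} = 0 \cdot \frac{1}{9} = 0$)
$- 19 \left(13 - 24\right) \left(n{\left(6,-1 \right)} + N\right) + 1 = - 19 \left(13 - 24\right) \left(-25 + 0\right) + 1 = - 19 \left(\left(-11\right) \left(-25\right)\right) + 1 = \left(-19\right) 275 + 1 = -5225 + 1 = -5224$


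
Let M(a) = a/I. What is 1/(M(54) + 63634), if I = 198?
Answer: 11/699977 ≈ 1.5715e-5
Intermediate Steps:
M(a) = a/198
1/(M(54) + 63634) = 1/((1/198)*54 + 63634) = 1/(3/11 + 63634) = 1/(699977/11) = 11/699977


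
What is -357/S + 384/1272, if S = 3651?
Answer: 13165/64501 ≈ 0.20411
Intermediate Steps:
-357/S + 384/1272 = -357/3651 + 384/1272 = -357*1/3651 + 384*(1/1272) = -119/1217 + 16/53 = 13165/64501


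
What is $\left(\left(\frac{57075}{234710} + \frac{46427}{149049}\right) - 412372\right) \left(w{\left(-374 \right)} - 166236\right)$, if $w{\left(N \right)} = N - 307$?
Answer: $\frac{160530868925556757273}{2332219386} \approx 6.8832 \cdot 10^{10}$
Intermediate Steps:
$w{\left(N \right)} = -307 + N$ ($w{\left(N \right)} = N - 307 = -307 + N$)
$\left(\left(\frac{57075}{234710} + \frac{46427}{149049}\right) - 412372\right) \left(w{\left(-374 \right)} - 166236\right) = \left(\left(\frac{57075}{234710} + \frac{46427}{149049}\right) - 412372\right) \left(\left(-307 - 374\right) - 166236\right) = \left(\left(57075 \cdot \frac{1}{234710} + 46427 \cdot \frac{1}{149049}\right) - 412372\right) \left(-681 - 166236\right) = \left(\left(\frac{11415}{46942} + \frac{46427}{149049}\right) - 412372\right) \left(-166917\right) = \left(\frac{3880770569}{6996658158} - 412372\right) \left(-166917\right) = \left(- \frac{2885222037160207}{6996658158}\right) \left(-166917\right) = \frac{160530868925556757273}{2332219386}$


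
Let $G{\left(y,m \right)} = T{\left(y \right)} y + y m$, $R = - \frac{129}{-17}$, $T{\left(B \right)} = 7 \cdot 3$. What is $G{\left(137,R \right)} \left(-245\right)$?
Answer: $- \frac{16312590}{17} \approx -9.5956 \cdot 10^{5}$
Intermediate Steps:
$T{\left(B \right)} = 21$
$R = \frac{129}{17}$ ($R = \left(-129\right) \left(- \frac{1}{17}\right) = \frac{129}{17} \approx 7.5882$)
$G{\left(y,m \right)} = 21 y + m y$ ($G{\left(y,m \right)} = 21 y + y m = 21 y + m y$)
$G{\left(137,R \right)} \left(-245\right) = 137 \left(21 + \frac{129}{17}\right) \left(-245\right) = 137 \cdot \frac{486}{17} \left(-245\right) = \frac{66582}{17} \left(-245\right) = - \frac{16312590}{17}$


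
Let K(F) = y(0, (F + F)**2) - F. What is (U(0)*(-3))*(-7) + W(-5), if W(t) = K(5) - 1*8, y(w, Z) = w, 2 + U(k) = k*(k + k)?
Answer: -55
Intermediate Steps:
U(k) = -2 + 2*k**2 (U(k) = -2 + k*(k + k) = -2 + k*(2*k) = -2 + 2*k**2)
K(F) = -F (K(F) = 0 - F = -F)
W(t) = -13 (W(t) = -1*5 - 1*8 = -5 - 8 = -13)
(U(0)*(-3))*(-7) + W(-5) = ((-2 + 2*0**2)*(-3))*(-7) - 13 = ((-2 + 2*0)*(-3))*(-7) - 13 = ((-2 + 0)*(-3))*(-7) - 13 = -2*(-3)*(-7) - 13 = 6*(-7) - 13 = -42 - 13 = -55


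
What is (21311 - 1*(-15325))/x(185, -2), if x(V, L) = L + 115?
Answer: 36636/113 ≈ 324.21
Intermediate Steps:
x(V, L) = 115 + L
(21311 - 1*(-15325))/x(185, -2) = (21311 - 1*(-15325))/(115 - 2) = (21311 + 15325)/113 = 36636*(1/113) = 36636/113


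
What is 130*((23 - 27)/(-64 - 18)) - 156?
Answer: -6136/41 ≈ -149.66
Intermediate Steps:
130*((23 - 27)/(-64 - 18)) - 156 = 130*(-4/(-82)) - 156 = 130*(-4*(-1/82)) - 156 = 130*(2/41) - 156 = 260/41 - 156 = -6136/41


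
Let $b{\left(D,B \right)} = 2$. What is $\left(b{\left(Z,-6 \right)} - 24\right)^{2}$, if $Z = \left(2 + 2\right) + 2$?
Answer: $484$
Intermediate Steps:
$Z = 6$ ($Z = 4 + 2 = 6$)
$\left(b{\left(Z,-6 \right)} - 24\right)^{2} = \left(2 - 24\right)^{2} = \left(-22\right)^{2} = 484$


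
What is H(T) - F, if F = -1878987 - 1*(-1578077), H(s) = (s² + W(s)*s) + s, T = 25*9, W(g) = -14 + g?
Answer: 399235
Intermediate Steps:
T = 225
H(s) = s + s² + s*(-14 + s) (H(s) = (s² + (-14 + s)*s) + s = (s² + s*(-14 + s)) + s = s + s² + s*(-14 + s))
F = -300910 (F = -1878987 + 1578077 = -300910)
H(T) - F = 225*(-13 + 2*225) - 1*(-300910) = 225*(-13 + 450) + 300910 = 225*437 + 300910 = 98325 + 300910 = 399235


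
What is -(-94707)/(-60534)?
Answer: -10523/6726 ≈ -1.5645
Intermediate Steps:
-(-94707)/(-60534) = -(-94707)*(-1)/60534 = -1*10523/6726 = -10523/6726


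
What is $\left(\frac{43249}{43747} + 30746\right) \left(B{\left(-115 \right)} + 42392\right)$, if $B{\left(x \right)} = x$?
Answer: $\frac{56866306979547}{43747} \approx 1.2999 \cdot 10^{9}$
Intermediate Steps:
$\left(\frac{43249}{43747} + 30746\right) \left(B{\left(-115 \right)} + 42392\right) = \left(\frac{43249}{43747} + 30746\right) \left(-115 + 42392\right) = \left(43249 \cdot \frac{1}{43747} + 30746\right) 42277 = \left(\frac{43249}{43747} + 30746\right) 42277 = \frac{1345088511}{43747} \cdot 42277 = \frac{56866306979547}{43747}$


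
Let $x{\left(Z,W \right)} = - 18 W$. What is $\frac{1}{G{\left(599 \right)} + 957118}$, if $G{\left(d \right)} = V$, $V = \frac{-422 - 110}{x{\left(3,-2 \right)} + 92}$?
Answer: $\frac{32}{30627643} \approx 1.0448 \cdot 10^{-6}$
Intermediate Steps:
$V = - \frac{133}{32}$ ($V = \frac{-422 - 110}{\left(-18\right) \left(-2\right) + 92} = - \frac{532}{36 + 92} = - \frac{532}{128} = \left(-532\right) \frac{1}{128} = - \frac{133}{32} \approx -4.1563$)
$G{\left(d \right)} = - \frac{133}{32}$
$\frac{1}{G{\left(599 \right)} + 957118} = \frac{1}{- \frac{133}{32} + 957118} = \frac{1}{\frac{30627643}{32}} = \frac{32}{30627643}$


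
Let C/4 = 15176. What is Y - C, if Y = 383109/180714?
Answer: -3656559849/60238 ≈ -60702.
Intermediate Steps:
C = 60704 (C = 4*15176 = 60704)
Y = 127703/60238 (Y = 383109*(1/180714) = 127703/60238 ≈ 2.1200)
Y - C = 127703/60238 - 1*60704 = 127703/60238 - 60704 = -3656559849/60238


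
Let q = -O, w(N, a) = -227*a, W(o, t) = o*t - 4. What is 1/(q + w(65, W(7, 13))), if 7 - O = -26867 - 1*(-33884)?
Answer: -1/12739 ≈ -7.8499e-5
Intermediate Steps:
W(o, t) = -4 + o*t
O = -7010 (O = 7 - (-26867 - 1*(-33884)) = 7 - (-26867 + 33884) = 7 - 1*7017 = 7 - 7017 = -7010)
q = 7010 (q = -1*(-7010) = 7010)
1/(q + w(65, W(7, 13))) = 1/(7010 - 227*(-4 + 7*13)) = 1/(7010 - 227*(-4 + 91)) = 1/(7010 - 227*87) = 1/(7010 - 19749) = 1/(-12739) = -1/12739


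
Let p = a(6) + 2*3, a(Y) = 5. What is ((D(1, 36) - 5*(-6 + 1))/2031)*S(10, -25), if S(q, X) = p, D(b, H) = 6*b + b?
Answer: 352/2031 ≈ 0.17331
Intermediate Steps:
D(b, H) = 7*b
p = 11 (p = 5 + 2*3 = 5 + 6 = 11)
S(q, X) = 11
((D(1, 36) - 5*(-6 + 1))/2031)*S(10, -25) = ((7*1 - 5*(-6 + 1))/2031)*11 = ((7 - 5*(-5))*(1/2031))*11 = ((7 - 1*(-25))*(1/2031))*11 = ((7 + 25)*(1/2031))*11 = (32*(1/2031))*11 = (32/2031)*11 = 352/2031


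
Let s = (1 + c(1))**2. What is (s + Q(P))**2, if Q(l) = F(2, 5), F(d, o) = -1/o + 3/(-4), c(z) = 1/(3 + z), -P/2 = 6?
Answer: 2401/6400 ≈ 0.37516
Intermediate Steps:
P = -12 (P = -2*6 = -12)
F(d, o) = -3/4 - 1/o (F(d, o) = -1/o + 3*(-1/4) = -1/o - 3/4 = -3/4 - 1/o)
Q(l) = -19/20 (Q(l) = -3/4 - 1/5 = -19/20)
s = 25/16 (s = (1 + 1/(3 + 1))**2 = (1 + 1/4)**2 = (5/4)**2 = 25/16 ≈ 1.5625)
(s + Q(P))**2 = (25/16 - 19/20)**2 = (49/80)**2 = 2401/6400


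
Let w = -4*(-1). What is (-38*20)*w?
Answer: -3040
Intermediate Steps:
w = 4
(-38*20)*w = -38*20*4 = -760*4 = -3040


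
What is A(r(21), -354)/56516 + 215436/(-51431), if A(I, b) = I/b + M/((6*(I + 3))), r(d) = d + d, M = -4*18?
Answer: -10775406701731/2572406840460 ≈ -4.1888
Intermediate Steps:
M = -72
r(d) = 2*d
A(I, b) = -72/(18 + 6*I) + I/b (A(I, b) = I/b - 72*1/(6*(I + 3)) = I/b - 72*1/(6*(3 + I)) = I/b - 72/(18 + 6*I) = -72/(18 + 6*I) + I/b)
A(r(21), -354)/56516 + 215436/(-51431) = (((2*21)² - 12*(-354) + 3*(2*21))/((-354)*(3 + 2*21)))/56516 + 215436/(-51431) = -(42² + 4248 + 3*42)/(354*(3 + 42))*(1/56516) + 215436*(-1/51431) = -1/354*(1764 + 4248 + 126)/45*(1/56516) - 215436/51431 = -1/354*1/45*6138*(1/56516) - 215436/51431 = -341/885*1/56516 - 215436/51431 = -341/50016660 - 215436/51431 = -10775406701731/2572406840460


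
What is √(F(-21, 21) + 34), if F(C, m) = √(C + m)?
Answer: √34 ≈ 5.8309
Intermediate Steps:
√(F(-21, 21) + 34) = √(√(-21 + 21) + 34) = √(√0 + 34) = √(0 + 34) = √34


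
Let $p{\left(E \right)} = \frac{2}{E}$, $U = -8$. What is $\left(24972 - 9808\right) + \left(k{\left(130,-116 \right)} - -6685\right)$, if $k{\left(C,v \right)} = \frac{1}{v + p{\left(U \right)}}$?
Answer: $\frac{10159781}{465} \approx 21849.0$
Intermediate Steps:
$k{\left(C,v \right)} = \frac{1}{- \frac{1}{4} + v}$ ($k{\left(C,v \right)} = \frac{1}{v + \frac{2}{-8}} = \frac{1}{v + 2 \left(- \frac{1}{8}\right)} = \frac{1}{v - \frac{1}{4}} = \frac{1}{- \frac{1}{4} + v}$)
$\left(24972 - 9808\right) + \left(k{\left(130,-116 \right)} - -6685\right) = \left(24972 - 9808\right) + \left(\frac{4}{-1 + 4 \left(-116\right)} - -6685\right) = 15164 + \left(\frac{4}{-1 - 464} + 6685\right) = 15164 + \left(\frac{4}{-465} + 6685\right) = 15164 + \left(4 \left(- \frac{1}{465}\right) + 6685\right) = 15164 + \left(- \frac{4}{465} + 6685\right) = 15164 + \frac{3108521}{465} = \frac{10159781}{465}$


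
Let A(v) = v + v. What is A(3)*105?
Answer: 630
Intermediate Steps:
A(v) = 2*v
A(3)*105 = (2*3)*105 = 6*105 = 630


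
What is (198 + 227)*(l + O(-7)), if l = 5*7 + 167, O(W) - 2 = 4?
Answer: 88400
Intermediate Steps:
O(W) = 6 (O(W) = 2 + 4 = 6)
l = 202 (l = 35 + 167 = 202)
(198 + 227)*(l + O(-7)) = (198 + 227)*(202 + 6) = 425*208 = 88400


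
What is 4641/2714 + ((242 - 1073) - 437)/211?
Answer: -2462101/572654 ≈ -4.2995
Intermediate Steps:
4641/2714 + ((242 - 1073) - 437)/211 = 4641*(1/2714) + (-831 - 437)*(1/211) = 4641/2714 - 1268*1/211 = 4641/2714 - 1268/211 = -2462101/572654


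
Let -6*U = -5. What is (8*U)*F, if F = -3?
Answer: -20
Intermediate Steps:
U = ⅚ (U = -⅙*(-5) = ⅚ ≈ 0.83333)
(8*U)*F = (8*(⅚))*(-3) = (20/3)*(-3) = -20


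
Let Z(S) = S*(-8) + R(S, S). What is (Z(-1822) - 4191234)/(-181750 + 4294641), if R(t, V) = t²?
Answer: -856974/4112891 ≈ -0.20836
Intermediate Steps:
Z(S) = S² - 8*S (Z(S) = S*(-8) + S² = -8*S + S² = S² - 8*S)
(Z(-1822) - 4191234)/(-181750 + 4294641) = (-1822*(-8 - 1822) - 4191234)/(-181750 + 4294641) = (-1822*(-1830) - 4191234)/4112891 = (3334260 - 4191234)*(1/4112891) = -856974*1/4112891 = -856974/4112891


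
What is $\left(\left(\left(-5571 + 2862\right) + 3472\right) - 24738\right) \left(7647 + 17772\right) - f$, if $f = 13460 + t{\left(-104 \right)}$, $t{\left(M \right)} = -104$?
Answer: $-609433881$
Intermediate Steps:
$f = 13356$ ($f = 13460 - 104 = 13356$)
$\left(\left(\left(-5571 + 2862\right) + 3472\right) - 24738\right) \left(7647 + 17772\right) - f = \left(\left(\left(-5571 + 2862\right) + 3472\right) - 24738\right) \left(7647 + 17772\right) - 13356 = \left(\left(-2709 + 3472\right) - 24738\right) 25419 - 13356 = \left(763 - 24738\right) 25419 - 13356 = \left(-23975\right) 25419 - 13356 = -609420525 - 13356 = -609433881$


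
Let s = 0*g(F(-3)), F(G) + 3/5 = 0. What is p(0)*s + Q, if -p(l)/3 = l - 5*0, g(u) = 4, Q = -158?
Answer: -158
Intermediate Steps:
F(G) = -3/5 (F(G) = -3/5 + 0 = -3/5)
p(l) = -3*l (p(l) = -3*(l - 5*0) = -3*(l + 0) = -3*l)
s = 0 (s = 0*4 = 0)
p(0)*s + Q = -3*0*0 - 158 = 0*0 - 158 = 0 - 158 = -158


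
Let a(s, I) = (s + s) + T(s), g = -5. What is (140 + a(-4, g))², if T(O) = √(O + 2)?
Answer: (132 + I*√2)² ≈ 17422.0 + 373.4*I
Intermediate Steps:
T(O) = √(2 + O)
a(s, I) = √(2 + s) + 2*s (a(s, I) = (s + s) + √(2 + s) = 2*s + √(2 + s) = √(2 + s) + 2*s)
(140 + a(-4, g))² = (140 + (√(2 - 4) + 2*(-4)))² = (140 + (√(-2) - 8))² = (140 + (I*√2 - 8))² = (140 + (-8 + I*√2))² = (132 + I*√2)²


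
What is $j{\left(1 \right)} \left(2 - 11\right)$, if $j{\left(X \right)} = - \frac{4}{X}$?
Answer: $36$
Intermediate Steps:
$j{\left(1 \right)} \left(2 - 11\right) = - \frac{4}{1} \left(2 - 11\right) = \left(-4\right) 1 \left(-9\right) = \left(-4\right) \left(-9\right) = 36$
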